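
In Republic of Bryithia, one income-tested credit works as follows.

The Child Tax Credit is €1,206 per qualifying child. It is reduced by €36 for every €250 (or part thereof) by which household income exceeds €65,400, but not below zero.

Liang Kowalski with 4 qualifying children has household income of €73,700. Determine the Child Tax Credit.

Child Tax Credit: base = 4 × €1,206 = €4,824. income exceeds €65,400 by €8,300, which is 34 full-or-partial €250 increments; reduction = 34 × €36 = €1,224, leaving €3,600.

€3,600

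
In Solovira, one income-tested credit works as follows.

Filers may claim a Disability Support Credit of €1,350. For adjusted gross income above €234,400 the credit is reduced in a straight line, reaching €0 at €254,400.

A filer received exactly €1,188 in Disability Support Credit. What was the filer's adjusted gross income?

€1,188 is 1,188/1,350 of the full €1,350, so 162/1,350 of the €20,000 range has been used: income = €234,400 + €20,000 × 162/1,350 = €236,800.

€236,800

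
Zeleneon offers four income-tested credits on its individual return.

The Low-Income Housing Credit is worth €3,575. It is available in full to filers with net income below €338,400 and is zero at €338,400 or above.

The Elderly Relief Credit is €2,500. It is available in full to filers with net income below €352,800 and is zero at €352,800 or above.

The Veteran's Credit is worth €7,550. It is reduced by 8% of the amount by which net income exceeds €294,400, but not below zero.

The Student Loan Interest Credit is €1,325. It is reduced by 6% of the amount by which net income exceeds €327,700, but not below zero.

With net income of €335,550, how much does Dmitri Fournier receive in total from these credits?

Low-Income Housing Credit: €335,550 is below the €338,400 cutoff, so the full €3,575 applies.
Elderly Relief Credit: €335,550 is below the €352,800 cutoff, so the full €2,500 applies.
Veteran's Credit: 8% of the €41,150 excess over €294,400 is €3,292; credit = €7,550 − €3,292 = €4,258.
Student Loan Interest Credit: 6% of the €7,850 excess over €327,700 is €471; credit = €1,325 − €471 = €854.
Total: €3,575 + €2,500 + €4,258 + €854 = €11,187.

€11,187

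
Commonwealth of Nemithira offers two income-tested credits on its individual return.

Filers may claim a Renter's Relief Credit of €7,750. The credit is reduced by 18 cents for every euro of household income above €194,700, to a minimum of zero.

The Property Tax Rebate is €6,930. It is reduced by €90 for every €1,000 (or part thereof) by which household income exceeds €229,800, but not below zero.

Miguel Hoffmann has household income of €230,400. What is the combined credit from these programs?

€8,164

Renter's Relief Credit: 18% of the €35,700 excess over €194,700 is €6,426; credit = €7,750 − €6,426 = €1,324.
Property Tax Rebate: income exceeds €229,800 by €600, which is 1 full-or-partial €1,000 increment; reduction = 1 × €90 = €90, leaving €6,840.
Total: €1,324 + €6,840 = €8,164.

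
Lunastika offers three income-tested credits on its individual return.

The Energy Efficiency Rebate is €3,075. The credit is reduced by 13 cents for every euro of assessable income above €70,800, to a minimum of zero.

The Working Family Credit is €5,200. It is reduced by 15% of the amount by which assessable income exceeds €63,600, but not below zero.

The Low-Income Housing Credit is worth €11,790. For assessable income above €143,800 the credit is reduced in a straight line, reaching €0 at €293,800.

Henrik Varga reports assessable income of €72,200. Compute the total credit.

Energy Efficiency Rebate: 13% of the €1,400 excess over €70,800 is €182; credit = €3,075 − €182 = €2,893.
Working Family Credit: 15% of the €8,600 excess over €63,600 is €1,290; credit = €5,200 − €1,290 = €3,910.
Low-Income Housing Credit: €72,200 is at or below the €143,800 threshold, so the full €11,790 applies.
Total: €2,893 + €3,910 + €11,790 = €18,593.

€18,593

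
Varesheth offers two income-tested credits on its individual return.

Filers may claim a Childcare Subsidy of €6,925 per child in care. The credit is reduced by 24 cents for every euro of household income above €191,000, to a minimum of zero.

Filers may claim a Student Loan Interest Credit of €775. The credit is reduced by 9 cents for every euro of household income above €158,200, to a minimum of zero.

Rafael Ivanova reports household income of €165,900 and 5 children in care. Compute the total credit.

Childcare Subsidy: base = 5 × €6,925 = €34,625. €165,900 is at or below the €191,000 threshold, so the full €34,625 applies.
Student Loan Interest Credit: 9% of the €7,700 excess over €158,200 is €693; credit = €775 − €693 = €82.
Total: €34,625 + €82 = €34,707.

€34,707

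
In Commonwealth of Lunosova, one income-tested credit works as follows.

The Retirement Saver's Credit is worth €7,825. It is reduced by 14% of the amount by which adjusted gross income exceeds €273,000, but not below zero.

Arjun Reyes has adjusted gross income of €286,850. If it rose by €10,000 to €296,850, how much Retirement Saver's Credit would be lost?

€1,400

At €286,850 — 14% of the €13,850 excess over €273,000 is €1,939; credit = €7,825 − €1,939 = €5,886.
At €296,850 — 14% of the €23,850 excess over €273,000 is €3,339; credit = €7,825 − €3,339 = €4,486.
Lost: €5,886 − €4,486 = €1,400.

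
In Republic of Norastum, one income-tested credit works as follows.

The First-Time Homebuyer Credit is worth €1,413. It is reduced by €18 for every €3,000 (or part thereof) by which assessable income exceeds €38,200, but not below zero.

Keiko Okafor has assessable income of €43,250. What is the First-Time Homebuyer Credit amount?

First-Time Homebuyer Credit: income exceeds €38,200 by €5,050, which is 2 full-or-partial €3,000 increments; reduction = 2 × €18 = €36, leaving €1,377.

€1,377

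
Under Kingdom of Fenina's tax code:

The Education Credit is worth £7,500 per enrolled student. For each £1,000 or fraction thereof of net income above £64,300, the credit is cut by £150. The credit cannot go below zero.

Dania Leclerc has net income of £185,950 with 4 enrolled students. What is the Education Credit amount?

Education Credit: base = 4 × £7,500 = £30,000. income exceeds £64,300 by £121,650, which is 122 full-or-partial £1,000 increments; reduction = 122 × £150 = £18,300, leaving £11,700.

£11,700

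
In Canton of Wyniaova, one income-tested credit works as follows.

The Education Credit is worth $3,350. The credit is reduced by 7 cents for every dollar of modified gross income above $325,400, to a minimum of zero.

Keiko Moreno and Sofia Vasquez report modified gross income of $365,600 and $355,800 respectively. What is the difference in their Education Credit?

$686

Keiko ($365,600): Education Credit: 7% of the $40,200 excess over $325,400 is $2,814; credit = $3,350 − $2,814 = $536.
Sofia ($355,800): Education Credit: 7% of the $30,400 excess over $325,400 is $2,128; credit = $3,350 − $2,128 = $1,222.
Difference: |$536 − $1,222| = $686.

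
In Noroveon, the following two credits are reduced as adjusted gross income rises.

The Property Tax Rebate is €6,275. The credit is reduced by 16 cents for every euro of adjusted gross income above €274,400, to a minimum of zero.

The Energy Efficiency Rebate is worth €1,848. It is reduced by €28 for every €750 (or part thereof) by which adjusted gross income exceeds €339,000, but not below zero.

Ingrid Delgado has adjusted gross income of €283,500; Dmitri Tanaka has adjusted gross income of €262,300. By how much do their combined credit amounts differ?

Ingrid (€283,500): Property Tax Rebate: 16% of the €9,100 excess over €274,400 is €1,456; credit = €6,275 − €1,456 = €4,819. Energy Efficiency Rebate: €283,500 is at or below the €339,000 threshold, so the full €1,848 applies. total €4,819 + €1,848 = €6,667
Dmitri (€262,300): Property Tax Rebate: €262,300 is at or below the €274,400 threshold, so the full €6,275 applies. Energy Efficiency Rebate: €262,300 is at or below the €339,000 threshold, so the full €1,848 applies. total €6,275 + €1,848 = €8,123
Difference: |€6,667 − €8,123| = €1,456.

€1,456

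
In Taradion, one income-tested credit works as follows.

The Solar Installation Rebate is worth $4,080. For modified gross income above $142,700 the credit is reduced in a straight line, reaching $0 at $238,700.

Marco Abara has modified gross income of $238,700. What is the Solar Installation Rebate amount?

$0

Solar Installation Rebate: $238,700 is at or above $238,700, so the credit is $0.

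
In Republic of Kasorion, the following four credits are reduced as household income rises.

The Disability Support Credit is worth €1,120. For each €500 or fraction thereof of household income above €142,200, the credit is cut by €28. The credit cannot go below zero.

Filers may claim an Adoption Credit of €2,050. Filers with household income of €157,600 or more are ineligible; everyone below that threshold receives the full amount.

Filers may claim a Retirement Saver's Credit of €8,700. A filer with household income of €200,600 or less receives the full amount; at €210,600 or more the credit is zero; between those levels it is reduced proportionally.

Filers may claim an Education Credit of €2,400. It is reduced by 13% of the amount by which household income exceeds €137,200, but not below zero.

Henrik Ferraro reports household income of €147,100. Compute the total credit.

Disability Support Credit: income exceeds €142,200 by €4,900, which is 10 full-or-partial €500 increments; reduction = 10 × €28 = €280, leaving €840.
Adoption Credit: €147,100 is below the €157,600 cutoff, so the full €2,050 applies.
Retirement Saver's Credit: €147,100 is at or below the €200,600 threshold, so the full €8,700 applies.
Education Credit: 13% of the €9,900 excess over €137,200 is €1,287; credit = €2,400 − €1,287 = €1,113.
Total: €840 + €2,050 + €8,700 + €1,113 = €12,703.

€12,703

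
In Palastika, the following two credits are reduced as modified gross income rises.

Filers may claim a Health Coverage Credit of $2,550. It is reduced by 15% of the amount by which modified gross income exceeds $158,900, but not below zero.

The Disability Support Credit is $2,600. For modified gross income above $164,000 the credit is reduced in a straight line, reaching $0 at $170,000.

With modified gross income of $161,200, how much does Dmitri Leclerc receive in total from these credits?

$4,805

Health Coverage Credit: 15% of the $2,300 excess over $158,900 is $345; credit = $2,550 − $345 = $2,205.
Disability Support Credit: $161,200 is at or below the $164,000 threshold, so the full $2,600 applies.
Total: $2,205 + $2,600 = $4,805.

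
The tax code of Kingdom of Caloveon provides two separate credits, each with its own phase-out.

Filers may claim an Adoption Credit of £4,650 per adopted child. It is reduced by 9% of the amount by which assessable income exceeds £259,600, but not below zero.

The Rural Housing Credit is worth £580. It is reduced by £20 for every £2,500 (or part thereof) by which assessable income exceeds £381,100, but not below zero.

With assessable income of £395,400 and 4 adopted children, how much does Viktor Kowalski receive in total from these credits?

Adoption Credit: base = 4 × £4,650 = £18,600. 9% of the £135,800 excess over £259,600 is £12,222; credit = £18,600 − £12,222 = £6,378.
Rural Housing Credit: income exceeds £381,100 by £14,300, which is 6 full-or-partial £2,500 increments; reduction = 6 × £20 = £120, leaving £460.
Total: £6,378 + £460 = £6,838.

£6,838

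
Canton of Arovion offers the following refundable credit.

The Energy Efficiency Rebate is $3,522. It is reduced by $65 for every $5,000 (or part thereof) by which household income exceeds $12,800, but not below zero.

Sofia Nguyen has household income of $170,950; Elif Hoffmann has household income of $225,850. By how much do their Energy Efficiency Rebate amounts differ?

Sofia ($170,950): Energy Efficiency Rebate: income exceeds $12,800 by $158,150, which is 32 full-or-partial $5,000 increments; reduction = 32 × $65 = $2,080, leaving $1,442.
Elif ($225,850): Energy Efficiency Rebate: income exceeds $12,800 by $213,050, which is 43 full-or-partial $5,000 increments; reduction = 43 × $65 = $2,795, leaving $727.
Difference: |$1,442 − $727| = $715.

$715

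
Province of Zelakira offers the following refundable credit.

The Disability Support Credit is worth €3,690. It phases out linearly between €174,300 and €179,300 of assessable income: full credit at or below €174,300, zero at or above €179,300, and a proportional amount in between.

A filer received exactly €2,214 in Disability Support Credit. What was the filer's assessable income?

€176,300

€2,214 is 2,214/3,690 of the full €3,690, so 1,476/3,690 of the €5,000 range has been used: income = €174,300 + €5,000 × 1,476/3,690 = €176,300.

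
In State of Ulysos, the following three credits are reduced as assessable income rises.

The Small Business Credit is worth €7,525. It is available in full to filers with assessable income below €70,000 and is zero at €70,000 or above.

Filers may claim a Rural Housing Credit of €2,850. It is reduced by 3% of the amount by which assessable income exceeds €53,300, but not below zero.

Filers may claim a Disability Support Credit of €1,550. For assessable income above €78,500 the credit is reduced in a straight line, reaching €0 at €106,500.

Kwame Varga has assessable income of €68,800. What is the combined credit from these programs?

€11,460

Small Business Credit: €68,800 is below the €70,000 cutoff, so the full €7,525 applies.
Rural Housing Credit: 3% of the €15,500 excess over €53,300 is €465; credit = €2,850 − €465 = €2,385.
Disability Support Credit: €68,800 is at or below the €78,500 threshold, so the full €1,550 applies.
Total: €7,525 + €2,385 + €1,550 = €11,460.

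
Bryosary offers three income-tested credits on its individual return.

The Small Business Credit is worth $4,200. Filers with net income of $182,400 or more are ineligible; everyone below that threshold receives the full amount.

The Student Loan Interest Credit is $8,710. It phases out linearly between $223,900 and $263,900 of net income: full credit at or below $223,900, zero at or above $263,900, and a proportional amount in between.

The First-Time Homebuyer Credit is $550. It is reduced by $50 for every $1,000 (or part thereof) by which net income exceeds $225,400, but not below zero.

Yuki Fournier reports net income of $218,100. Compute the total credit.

Small Business Credit: $218,100 meets or exceeds the $182,400 cutoff, so the credit is $0.
Student Loan Interest Credit: $218,100 is at or below the $223,900 threshold, so the full $8,710 applies.
First-Time Homebuyer Credit: $218,100 is at or below the $225,400 threshold, so the full $550 applies.
Total: $0 + $8,710 + $550 = $9,260.

$9,260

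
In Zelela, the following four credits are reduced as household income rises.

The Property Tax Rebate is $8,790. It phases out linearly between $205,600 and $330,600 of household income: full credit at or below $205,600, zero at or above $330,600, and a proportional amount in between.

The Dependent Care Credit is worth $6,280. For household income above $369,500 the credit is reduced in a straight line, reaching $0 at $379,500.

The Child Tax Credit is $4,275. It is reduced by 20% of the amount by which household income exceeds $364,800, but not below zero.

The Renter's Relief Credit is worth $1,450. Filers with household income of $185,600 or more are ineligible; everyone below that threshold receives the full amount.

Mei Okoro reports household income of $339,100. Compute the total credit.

Property Tax Rebate: $339,100 is at or above $330,600, so the credit is $0.
Dependent Care Credit: $339,100 is at or below the $369,500 threshold, so the full $6,280 applies.
Child Tax Credit: $339,100 is at or below the $364,800 threshold, so the full $4,275 applies.
Renter's Relief Credit: $339,100 meets or exceeds the $185,600 cutoff, so the credit is $0.
Total: $0 + $6,280 + $4,275 + $0 = $10,555.

$10,555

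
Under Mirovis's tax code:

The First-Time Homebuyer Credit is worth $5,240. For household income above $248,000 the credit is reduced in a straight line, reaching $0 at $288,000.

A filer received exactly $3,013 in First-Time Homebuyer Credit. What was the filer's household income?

$3,013 is 3,013/5,240 of the full $5,240, so 2,227/5,240 of the $40,000 range has been used: income = $248,000 + $40,000 × 2,227/5,240 = $265,000.

$265,000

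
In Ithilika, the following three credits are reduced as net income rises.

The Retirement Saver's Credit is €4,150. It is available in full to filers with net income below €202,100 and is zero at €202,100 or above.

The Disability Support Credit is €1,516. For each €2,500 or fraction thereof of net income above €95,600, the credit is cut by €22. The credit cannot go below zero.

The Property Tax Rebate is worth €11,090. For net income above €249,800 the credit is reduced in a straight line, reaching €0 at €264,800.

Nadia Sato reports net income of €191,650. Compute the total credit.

Retirement Saver's Credit: €191,650 is below the €202,100 cutoff, so the full €4,150 applies.
Disability Support Credit: income exceeds €95,600 by €96,050, which is 39 full-or-partial €2,500 increments; reduction = 39 × €22 = €858, leaving €658.
Property Tax Rebate: €191,650 is at or below the €249,800 threshold, so the full €11,090 applies.
Total: €4,150 + €658 + €11,090 = €15,898.

€15,898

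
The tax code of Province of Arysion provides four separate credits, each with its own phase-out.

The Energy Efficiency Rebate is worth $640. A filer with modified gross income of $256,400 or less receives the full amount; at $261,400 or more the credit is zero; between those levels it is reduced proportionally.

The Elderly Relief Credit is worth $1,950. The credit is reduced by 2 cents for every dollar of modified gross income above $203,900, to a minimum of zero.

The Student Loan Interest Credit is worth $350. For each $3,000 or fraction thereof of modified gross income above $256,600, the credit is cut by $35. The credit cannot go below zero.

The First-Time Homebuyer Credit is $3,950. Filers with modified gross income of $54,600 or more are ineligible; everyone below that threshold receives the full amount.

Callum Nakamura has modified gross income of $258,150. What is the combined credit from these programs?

$1,596

Energy Efficiency Rebate: $258,150 is $1,750 into a $5,000 phase-out range, leaving 3,250/5,000 of the credit: $640 × 3,250/5,000 = $416.
Elderly Relief Credit: 2% of the $54,250 excess over $203,900 is $1,085; credit = $1,950 − $1,085 = $865.
Student Loan Interest Credit: income exceeds $256,600 by $1,550, which is 1 full-or-partial $3,000 increment; reduction = 1 × $35 = $35, leaving $315.
First-Time Homebuyer Credit: $258,150 meets or exceeds the $54,600 cutoff, so the credit is $0.
Total: $416 + $865 + $315 + $0 = $1,596.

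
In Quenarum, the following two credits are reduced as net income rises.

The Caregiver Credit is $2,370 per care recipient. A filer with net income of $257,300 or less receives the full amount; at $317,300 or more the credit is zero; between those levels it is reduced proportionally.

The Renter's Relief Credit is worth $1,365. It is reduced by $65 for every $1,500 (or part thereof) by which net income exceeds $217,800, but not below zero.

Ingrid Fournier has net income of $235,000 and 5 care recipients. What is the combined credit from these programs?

$12,435

Caregiver Credit: base = 5 × $2,370 = $11,850. $235,000 is at or below the $257,300 threshold, so the full $11,850 applies.
Renter's Relief Credit: income exceeds $217,800 by $17,200, which is 12 full-or-partial $1,500 increments; reduction = 12 × $65 = $780, leaving $585.
Total: $11,850 + $585 = $12,435.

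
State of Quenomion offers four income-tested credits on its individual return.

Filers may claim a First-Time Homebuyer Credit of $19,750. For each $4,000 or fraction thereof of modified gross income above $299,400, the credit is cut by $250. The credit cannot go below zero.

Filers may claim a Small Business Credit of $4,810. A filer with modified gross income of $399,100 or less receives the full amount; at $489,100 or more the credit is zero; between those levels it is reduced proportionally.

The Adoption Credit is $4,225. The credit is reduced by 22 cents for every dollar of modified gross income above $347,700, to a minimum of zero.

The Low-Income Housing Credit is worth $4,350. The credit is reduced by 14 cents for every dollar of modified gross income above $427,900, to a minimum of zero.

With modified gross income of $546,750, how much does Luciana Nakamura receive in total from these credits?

First-Time Homebuyer Credit: income exceeds $299,400 by $247,350, which is 62 full-or-partial $4,000 increments; reduction = 62 × $250 = $15,500, leaving $4,250.
Small Business Credit: $546,750 is at or above $489,100, so the credit is $0.
Adoption Credit: 22% of the $199,050 excess over $347,700 is $43,791 ≥ base, so the credit is $0.
Low-Income Housing Credit: 14% of the $118,850 excess over $427,900 is $16,639 ≥ base, so the credit is $0.
Total: $4,250 + $0 + $0 + $0 = $4,250.

$4,250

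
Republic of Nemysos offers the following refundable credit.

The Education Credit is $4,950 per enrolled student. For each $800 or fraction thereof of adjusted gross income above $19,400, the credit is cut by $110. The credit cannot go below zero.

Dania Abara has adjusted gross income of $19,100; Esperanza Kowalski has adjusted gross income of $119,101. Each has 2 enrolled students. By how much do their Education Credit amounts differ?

$9,900

Dania ($19,100): Education Credit: base = 2 × $4,950 = $9,900. $19,100 is at or below the $19,400 threshold, so the full $9,900 applies.
Esperanza ($119,101): Education Credit: base = 2 × $4,950 = $9,900. income exceeds $19,400 by $99,701 → 125 increments × $110 = $13,750 ≥ base, so the credit is $0.
Difference: |$9,900 − $0| = $9,900.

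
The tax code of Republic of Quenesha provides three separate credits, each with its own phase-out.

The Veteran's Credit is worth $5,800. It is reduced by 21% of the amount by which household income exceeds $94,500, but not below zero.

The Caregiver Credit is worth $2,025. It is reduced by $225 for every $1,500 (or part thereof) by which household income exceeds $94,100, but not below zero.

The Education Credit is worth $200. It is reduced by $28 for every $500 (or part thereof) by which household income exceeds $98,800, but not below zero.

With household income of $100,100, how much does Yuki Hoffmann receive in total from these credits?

Veteran's Credit: 21% of the $5,600 excess over $94,500 is $1,176; credit = $5,800 − $1,176 = $4,624.
Caregiver Credit: income exceeds $94,100 by $6,000, which is 4 full-or-partial $1,500 increments; reduction = 4 × $225 = $900, leaving $1,125.
Education Credit: income exceeds $98,800 by $1,300, which is 3 full-or-partial $500 increments; reduction = 3 × $28 = $84, leaving $116.
Total: $4,624 + $1,125 + $116 = $5,865.

$5,865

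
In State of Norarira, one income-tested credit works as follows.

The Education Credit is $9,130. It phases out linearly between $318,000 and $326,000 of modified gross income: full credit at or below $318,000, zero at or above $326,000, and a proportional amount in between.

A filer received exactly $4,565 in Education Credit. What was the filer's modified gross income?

$4,565 is 4,565/9,130 of the full $9,130, so 4,565/9,130 of the $8,000 range has been used: income = $318,000 + $8,000 × 4,565/9,130 = $322,000.

$322,000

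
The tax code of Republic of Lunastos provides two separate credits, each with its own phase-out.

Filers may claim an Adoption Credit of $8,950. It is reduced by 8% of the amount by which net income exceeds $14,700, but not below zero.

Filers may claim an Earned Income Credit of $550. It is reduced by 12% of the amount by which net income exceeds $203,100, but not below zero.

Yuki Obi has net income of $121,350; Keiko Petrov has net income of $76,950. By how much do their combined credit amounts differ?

$3,552

Yuki ($121,350): Adoption Credit: 8% of the $106,650 excess over $14,700 is $8,532; credit = $8,950 − $8,532 = $418. Earned Income Credit: $121,350 is at or below the $203,100 threshold, so the full $550 applies. total $418 + $550 = $968
Keiko ($76,950): Adoption Credit: 8% of the $62,250 excess over $14,700 is $4,980; credit = $8,950 − $4,980 = $3,970. Earned Income Credit: $76,950 is at or below the $203,100 threshold, so the full $550 applies. total $3,970 + $550 = $4,520
Difference: |$968 − $4,520| = $3,552.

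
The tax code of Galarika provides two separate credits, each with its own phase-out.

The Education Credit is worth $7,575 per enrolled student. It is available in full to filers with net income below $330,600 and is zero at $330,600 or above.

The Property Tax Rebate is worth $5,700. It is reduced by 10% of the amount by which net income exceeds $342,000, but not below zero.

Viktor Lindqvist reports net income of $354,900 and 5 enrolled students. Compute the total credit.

Education Credit: base = 5 × $7,575 = $37,875. $354,900 meets or exceeds the $330,600 cutoff, so the credit is $0.
Property Tax Rebate: 10% of the $12,900 excess over $342,000 is $1,290; credit = $5,700 − $1,290 = $4,410.
Total: $0 + $4,410 = $4,410.

$4,410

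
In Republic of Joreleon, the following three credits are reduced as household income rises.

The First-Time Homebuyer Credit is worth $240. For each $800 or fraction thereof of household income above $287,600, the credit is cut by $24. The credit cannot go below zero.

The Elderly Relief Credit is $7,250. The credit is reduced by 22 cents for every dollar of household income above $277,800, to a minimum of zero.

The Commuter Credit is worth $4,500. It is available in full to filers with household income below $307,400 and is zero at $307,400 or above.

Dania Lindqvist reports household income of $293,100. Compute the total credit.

$8,456

First-Time Homebuyer Credit: income exceeds $287,600 by $5,500, which is 7 full-or-partial $800 increments; reduction = 7 × $24 = $168, leaving $72.
Elderly Relief Credit: 22% of the $15,300 excess over $277,800 is $3,366; credit = $7,250 − $3,366 = $3,884.
Commuter Credit: $293,100 is below the $307,400 cutoff, so the full $4,500 applies.
Total: $72 + $3,884 + $4,500 = $8,456.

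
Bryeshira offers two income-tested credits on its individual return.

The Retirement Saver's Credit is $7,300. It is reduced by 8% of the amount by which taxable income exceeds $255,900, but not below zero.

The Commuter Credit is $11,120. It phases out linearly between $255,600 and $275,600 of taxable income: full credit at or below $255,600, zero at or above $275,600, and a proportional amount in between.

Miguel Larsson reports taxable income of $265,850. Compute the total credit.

Retirement Saver's Credit: 8% of the $9,950 excess over $255,900 is $796; credit = $7,300 − $796 = $6,504.
Commuter Credit: $265,850 is $10,250 into a $20,000 phase-out range, leaving 9,750/20,000 of the credit: $11,120 × 9,750/20,000 = $5,421.
Total: $6,504 + $5,421 = $11,925.

$11,925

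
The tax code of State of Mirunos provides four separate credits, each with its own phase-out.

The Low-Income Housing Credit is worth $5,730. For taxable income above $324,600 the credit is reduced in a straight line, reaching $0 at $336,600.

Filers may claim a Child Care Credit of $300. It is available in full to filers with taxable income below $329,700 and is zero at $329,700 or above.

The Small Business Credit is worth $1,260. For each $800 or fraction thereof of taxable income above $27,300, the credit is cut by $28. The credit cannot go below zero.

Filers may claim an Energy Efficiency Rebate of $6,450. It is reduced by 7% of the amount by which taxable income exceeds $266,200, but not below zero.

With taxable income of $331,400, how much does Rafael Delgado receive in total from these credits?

Low-Income Housing Credit: $331,400 is $6,800 into a $12,000 phase-out range, leaving 5,200/12,000 of the credit: $5,730 × 5,200/12,000 = $2,483.
Child Care Credit: $331,400 meets or exceeds the $329,700 cutoff, so the credit is $0.
Small Business Credit: income exceeds $27,300 by $304,100 → 381 increments × $28 = $10,668 ≥ base, so the credit is $0.
Energy Efficiency Rebate: 7% of the $65,200 excess over $266,200 is $4,564; credit = $6,450 − $4,564 = $1,886.
Total: $2,483 + $0 + $0 + $1,886 = $4,369.

$4,369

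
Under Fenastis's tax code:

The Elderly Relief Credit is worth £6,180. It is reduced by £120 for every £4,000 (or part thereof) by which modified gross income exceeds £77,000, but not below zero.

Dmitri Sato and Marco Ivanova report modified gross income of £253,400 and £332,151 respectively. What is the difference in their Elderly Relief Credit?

Dmitri (£253,400): Elderly Relief Credit: income exceeds £77,000 by £176,400, which is 45 full-or-partial £4,000 increments; reduction = 45 × £120 = £5,400, leaving £780.
Marco (£332,151): Elderly Relief Credit: income exceeds £77,000 by £255,151 → 64 increments × £120 = £7,680 ≥ base, so the credit is £0.
Difference: |£780 − £0| = £780.

£780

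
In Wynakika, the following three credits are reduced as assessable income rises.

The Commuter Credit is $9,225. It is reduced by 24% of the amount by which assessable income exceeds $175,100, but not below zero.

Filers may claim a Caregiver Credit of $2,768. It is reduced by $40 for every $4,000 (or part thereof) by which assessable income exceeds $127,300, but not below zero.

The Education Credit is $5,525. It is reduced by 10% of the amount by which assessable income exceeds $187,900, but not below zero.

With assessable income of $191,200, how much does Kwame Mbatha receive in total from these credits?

$12,684

Commuter Credit: 24% of the $16,100 excess over $175,100 is $3,864; credit = $9,225 − $3,864 = $5,361.
Caregiver Credit: income exceeds $127,300 by $63,900, which is 16 full-or-partial $4,000 increments; reduction = 16 × $40 = $640, leaving $2,128.
Education Credit: 10% of the $3,300 excess over $187,900 is $330; credit = $5,525 − $330 = $5,195.
Total: $5,361 + $2,128 + $5,195 = $12,684.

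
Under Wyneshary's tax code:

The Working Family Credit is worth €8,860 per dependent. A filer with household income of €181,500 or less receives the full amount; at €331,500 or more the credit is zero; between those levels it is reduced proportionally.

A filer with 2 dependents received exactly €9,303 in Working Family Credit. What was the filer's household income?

Full credit = 2 × €8,860 = €17,720.
€9,303 is 9,303/17,720 of the full €17,720, so 8,417/17,720 of the €150,000 range has been used: income = €181,500 + €150,000 × 8,417/17,720 = €252,750.

€252,750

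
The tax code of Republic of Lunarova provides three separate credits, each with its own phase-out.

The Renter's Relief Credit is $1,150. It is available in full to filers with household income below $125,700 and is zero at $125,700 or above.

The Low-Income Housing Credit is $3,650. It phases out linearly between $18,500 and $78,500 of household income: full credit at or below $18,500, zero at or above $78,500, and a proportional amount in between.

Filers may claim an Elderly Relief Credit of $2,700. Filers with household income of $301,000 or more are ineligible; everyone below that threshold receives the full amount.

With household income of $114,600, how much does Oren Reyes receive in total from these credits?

$3,850

Renter's Relief Credit: $114,600 is below the $125,700 cutoff, so the full $1,150 applies.
Low-Income Housing Credit: $114,600 is at or above $78,500, so the credit is $0.
Elderly Relief Credit: $114,600 is below the $301,000 cutoff, so the full $2,700 applies.
Total: $1,150 + $0 + $2,700 = $3,850.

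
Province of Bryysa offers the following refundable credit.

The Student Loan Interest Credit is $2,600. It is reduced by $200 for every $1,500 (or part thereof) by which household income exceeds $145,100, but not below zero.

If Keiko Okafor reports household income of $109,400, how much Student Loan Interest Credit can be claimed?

$2,600

Student Loan Interest Credit: $109,400 is at or below the $145,100 threshold, so the full $2,600 applies.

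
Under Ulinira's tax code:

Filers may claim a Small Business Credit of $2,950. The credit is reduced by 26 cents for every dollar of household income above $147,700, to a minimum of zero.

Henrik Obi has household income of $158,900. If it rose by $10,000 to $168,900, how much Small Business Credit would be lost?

At $158,900 — 26% of the $11,200 excess over $147,700 is $2,912; credit = $2,950 − $2,912 = $38.
At $168,900 — 26% of the $21,200 excess over $147,700 is $5,512 ≥ base, so the credit is $0.
Lost: $38 − $0 = $38.

$38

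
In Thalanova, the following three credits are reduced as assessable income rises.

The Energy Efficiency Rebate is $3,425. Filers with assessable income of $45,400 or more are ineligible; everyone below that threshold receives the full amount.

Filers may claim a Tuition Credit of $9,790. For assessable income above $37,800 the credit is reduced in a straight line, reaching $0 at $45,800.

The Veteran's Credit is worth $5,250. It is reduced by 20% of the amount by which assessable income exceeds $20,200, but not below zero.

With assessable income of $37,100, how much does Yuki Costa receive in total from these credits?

$15,085

Energy Efficiency Rebate: $37,100 is below the $45,400 cutoff, so the full $3,425 applies.
Tuition Credit: $37,100 is at or below the $37,800 threshold, so the full $9,790 applies.
Veteran's Credit: 20% of the $16,900 excess over $20,200 is $3,380; credit = $5,250 − $3,380 = $1,870.
Total: $3,425 + $9,790 + $1,870 = $15,085.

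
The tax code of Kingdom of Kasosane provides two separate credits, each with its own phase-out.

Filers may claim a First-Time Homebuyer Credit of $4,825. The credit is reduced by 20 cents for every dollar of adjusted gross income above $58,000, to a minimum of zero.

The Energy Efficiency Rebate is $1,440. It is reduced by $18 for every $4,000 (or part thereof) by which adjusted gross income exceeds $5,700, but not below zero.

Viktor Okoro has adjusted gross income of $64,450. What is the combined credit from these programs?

$4,705

First-Time Homebuyer Credit: 20% of the $6,450 excess over $58,000 is $1,290; credit = $4,825 − $1,290 = $3,535.
Energy Efficiency Rebate: income exceeds $5,700 by $58,750, which is 15 full-or-partial $4,000 increments; reduction = 15 × $18 = $270, leaving $1,170.
Total: $3,535 + $1,170 = $4,705.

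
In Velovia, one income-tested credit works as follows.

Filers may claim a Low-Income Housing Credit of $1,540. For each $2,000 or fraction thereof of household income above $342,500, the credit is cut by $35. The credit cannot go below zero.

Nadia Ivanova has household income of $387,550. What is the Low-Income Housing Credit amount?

Low-Income Housing Credit: income exceeds $342,500 by $45,050, which is 23 full-or-partial $2,000 increments; reduction = 23 × $35 = $805, leaving $735.

$735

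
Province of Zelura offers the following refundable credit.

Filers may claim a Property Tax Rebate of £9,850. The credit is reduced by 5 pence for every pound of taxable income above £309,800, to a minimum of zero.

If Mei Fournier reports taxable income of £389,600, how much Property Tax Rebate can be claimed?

Property Tax Rebate: 5% of the £79,800 excess over £309,800 is £3,990; credit = £9,850 − £3,990 = £5,860.

£5,860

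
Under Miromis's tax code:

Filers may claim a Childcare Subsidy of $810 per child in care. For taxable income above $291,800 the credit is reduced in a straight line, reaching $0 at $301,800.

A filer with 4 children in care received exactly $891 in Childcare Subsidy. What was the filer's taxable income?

Full credit = 4 × $810 = $3,240.
$891 is 891/3,240 of the full $3,240, so 2,349/3,240 of the $10,000 range has been used: income = $291,800 + $10,000 × 2,349/3,240 = $299,050.

$299,050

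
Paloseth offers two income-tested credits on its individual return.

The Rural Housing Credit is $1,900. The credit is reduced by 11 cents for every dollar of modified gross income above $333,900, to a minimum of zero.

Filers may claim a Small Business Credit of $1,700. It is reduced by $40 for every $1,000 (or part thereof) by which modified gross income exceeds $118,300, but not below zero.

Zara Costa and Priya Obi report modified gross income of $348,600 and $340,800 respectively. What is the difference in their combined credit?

Zara ($348,600): Rural Housing Credit: 11% of the $14,700 excess over $333,900 is $1,617; credit = $1,900 − $1,617 = $283. Small Business Credit: income exceeds $118,300 by $230,300 → 231 increments × $40 = $9,240 ≥ base, so the credit is $0. total $283 + $0 = $283
Priya ($340,800): Rural Housing Credit: 11% of the $6,900 excess over $333,900 is $759; credit = $1,900 − $759 = $1,141. Small Business Credit: income exceeds $118,300 by $222,500 → 223 increments × $40 = $8,920 ≥ base, so the credit is $0. total $1,141 + $0 = $1,141
Difference: |$283 − $1,141| = $858.

$858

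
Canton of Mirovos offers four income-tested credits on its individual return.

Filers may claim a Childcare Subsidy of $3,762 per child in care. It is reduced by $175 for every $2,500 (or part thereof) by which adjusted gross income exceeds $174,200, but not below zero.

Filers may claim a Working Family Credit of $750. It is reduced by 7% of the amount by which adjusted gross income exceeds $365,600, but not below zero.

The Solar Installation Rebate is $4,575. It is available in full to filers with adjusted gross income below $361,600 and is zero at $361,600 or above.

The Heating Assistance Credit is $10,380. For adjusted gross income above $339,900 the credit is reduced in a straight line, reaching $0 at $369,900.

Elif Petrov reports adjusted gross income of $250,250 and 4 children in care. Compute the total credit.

$25,328

Childcare Subsidy: base = 4 × $3,762 = $15,048. income exceeds $174,200 by $76,050, which is 31 full-or-partial $2,500 increments; reduction = 31 × $175 = $5,425, leaving $9,623.
Working Family Credit: $250,250 is at or below the $365,600 threshold, so the full $750 applies.
Solar Installation Rebate: $250,250 is below the $361,600 cutoff, so the full $4,575 applies.
Heating Assistance Credit: $250,250 is at or below the $339,900 threshold, so the full $10,380 applies.
Total: $9,623 + $750 + $4,575 + $10,380 = $25,328.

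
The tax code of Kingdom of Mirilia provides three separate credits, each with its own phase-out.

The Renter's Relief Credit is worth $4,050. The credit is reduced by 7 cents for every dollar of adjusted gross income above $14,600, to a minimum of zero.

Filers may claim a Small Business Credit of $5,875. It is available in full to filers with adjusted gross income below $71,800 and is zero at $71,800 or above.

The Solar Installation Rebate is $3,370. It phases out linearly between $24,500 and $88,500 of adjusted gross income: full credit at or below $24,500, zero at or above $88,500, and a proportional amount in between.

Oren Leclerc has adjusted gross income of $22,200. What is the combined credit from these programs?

Renter's Relief Credit: 7% of the $7,600 excess over $14,600 is $532; credit = $4,050 − $532 = $3,518.
Small Business Credit: $22,200 is below the $71,800 cutoff, so the full $5,875 applies.
Solar Installation Rebate: $22,200 is at or below the $24,500 threshold, so the full $3,370 applies.
Total: $3,518 + $5,875 + $3,370 = $12,763.

$12,763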